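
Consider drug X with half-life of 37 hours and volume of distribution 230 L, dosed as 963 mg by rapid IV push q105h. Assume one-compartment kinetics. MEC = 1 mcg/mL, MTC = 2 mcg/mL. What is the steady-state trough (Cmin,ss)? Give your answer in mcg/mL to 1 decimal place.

0.7 mcg/mL

k = ln2/t½ = ln2/37 ≈ 0.018734 h⁻¹; fraction remaining f = e^(−kτ) = e^(−0.018734×105) ≈ 0.1399.
Each bolus raises the concentration by D/Vd = 963/230 ≈ 4.187 mcg/mL.
Steady-state trough Cmin,ss = C₀·f/(1−f) ≈ 4.187 × 0.1399/0.8601 ≈ 0.681 mcg/mL.
Trough 0.7 mcg/mL vs MEC 1 mcg/mL: subtherapeutic.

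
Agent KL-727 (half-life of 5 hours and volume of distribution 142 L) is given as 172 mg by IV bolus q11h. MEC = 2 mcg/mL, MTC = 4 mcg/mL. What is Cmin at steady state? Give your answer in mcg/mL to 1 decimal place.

Over one 11-h interval, 11/5 ≈ 2.2 half-lives elapse, leaving f ≈ 0.2176 of each dose.
Accumulation ratio R = 1/(1 − f) ≈ 1/0.7824 ≈ 1.2781.
Single-dose peak C₀ = D/Vd = 172/142 ≈ 1.211 mcg/mL.
Cmax,ss = C₀/(1 − f) ≈ 1.211/0.7824 ≈ 1.548 mcg/mL.
One interval later, Cmin,ss = Cmax,ss·e^(−kτ) ≈ 1.548 × 0.2176 ≈ 0.337 mcg/mL.
Trough 0.3 mcg/mL vs MEC 2 mcg/mL: subtherapeutic.

0.3 mcg/mL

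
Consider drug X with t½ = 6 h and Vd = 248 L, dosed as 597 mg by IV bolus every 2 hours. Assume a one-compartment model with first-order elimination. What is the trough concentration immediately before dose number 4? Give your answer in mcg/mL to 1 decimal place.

4.6 mcg/mL

f = (1/2)^(τ/t½) = (1/2)^(2/6) ≈ 0.7937.
C₀ = D/Vd = 597/248 ≈ 2.407 mcg/mL.
Before the 4th dose, 3 doses have been given. Superposition: Cmin = C₀·(f + f² + … + f^3).
≈ 2.407 × (0.7937 + 0.6300 + 0.5000) ≈ 2.407 × 1.9237 ≈ 4.630 mcg/mL.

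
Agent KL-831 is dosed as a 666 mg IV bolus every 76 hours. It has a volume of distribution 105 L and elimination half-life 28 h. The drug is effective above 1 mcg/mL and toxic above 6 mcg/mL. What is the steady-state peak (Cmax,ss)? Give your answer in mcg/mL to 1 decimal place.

7.5 mcg/mL

Over one 76-h interval, 76/28 ≈ 2.7143 half-lives elapse, leaving f ≈ 0.1524 of each dose.
At steady state, accumulation factor R = 1/(1 − e^(−kτ)) ≈ 1.1798.
Single-dose peak C₀ = D/Vd = 666/105 ≈ 6.343 mcg/mL.
Cmax,ss = C₀/(1 − f) ≈ 6.343/0.8476 ≈ 7.483 mcg/mL.
Peak 7.5 mcg/mL vs MTC 6 mcg/mL: exceeds toxic threshold.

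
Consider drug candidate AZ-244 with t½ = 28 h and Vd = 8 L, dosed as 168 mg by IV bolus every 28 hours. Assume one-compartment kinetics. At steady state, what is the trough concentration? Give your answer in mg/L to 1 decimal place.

τ = 28 h = 1 half-life, so f = (1/2)^1 = 0.5.
At steady state, R = 1/(1 − 0.5) = 2/1.
Single-dose peak C₀ = D/Vd = 168/8 = 21 mg/L.
Steady-state peak Cmax,ss = C₀·R = 21 × 2/1 ≈ 42.000 mg/L.
Steady-state trough Cmin,ss = Cmax,ss·f ≈ 42.000 × 0.5 ≈ 21.000 mg/L.

21.0 mg/L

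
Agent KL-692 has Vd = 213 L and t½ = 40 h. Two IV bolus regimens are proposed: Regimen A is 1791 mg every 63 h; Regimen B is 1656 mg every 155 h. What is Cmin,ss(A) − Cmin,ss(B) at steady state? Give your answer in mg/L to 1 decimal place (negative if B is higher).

Regimen A: f = (1/2)^(63/40) ≈ 0.3356; Cmin,ss = (1791/213)·f/(1−f) ≈ 4.247 mg/L.
Regimen B: f = (1/2)^(155/40) ≈ 0.0682; Cmin,ss = (1656/213)·f/(1−f) ≈ 0.569 mg/L.
Difference ≈ 4.247 − 0.569 ≈ 3.678 mg/L.

3.7 mg/L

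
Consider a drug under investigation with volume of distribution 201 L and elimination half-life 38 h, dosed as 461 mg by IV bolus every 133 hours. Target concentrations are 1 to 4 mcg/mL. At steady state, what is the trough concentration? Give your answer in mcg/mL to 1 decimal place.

Over one 133-h interval, 133/38 ≈ 3.5 half-lives elapse, leaving f ≈ 0.0884 of each dose.
Accumulation ratio R = 1/(1 − f) ≈ 1/0.9116 ≈ 1.0970.
Each bolus raises the concentration by D/Vd = 461/201 ≈ 2.294 mcg/mL.
Steady-state peak Cmax,ss = C₀·R ≈ 2.294 × 1.0970 ≈ 2.517 mcg/mL.
Steady-state trough Cmin,ss = Cmax,ss·f ≈ 2.517 × 0.0884 ≈ 0.223 mcg/mL.
Trough 0.2 mcg/mL vs MEC 1 mcg/mL: subtherapeutic.

0.2 mcg/mL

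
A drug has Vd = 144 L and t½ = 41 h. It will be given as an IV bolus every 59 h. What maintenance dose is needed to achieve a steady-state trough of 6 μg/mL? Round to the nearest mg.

1479 mg

τ/t½ = 59/41 ≈ 1.439, so f = (1/2)^(59/41) ≈ 0.368817.
Cmin,ss = (D/Vd)·f/(1−f), so D = Cmin,ss·Vd·(1−f)/f.
D = 6 × 144 × (1−f)/f ≈ 6 × 144 × 1.71137 ≈ 1478.62 mg.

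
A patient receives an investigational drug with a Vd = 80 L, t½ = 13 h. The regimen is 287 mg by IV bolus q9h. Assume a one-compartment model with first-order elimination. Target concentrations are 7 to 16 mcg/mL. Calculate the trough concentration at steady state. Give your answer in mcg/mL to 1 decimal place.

k = ln2/t½ = ln2/13 ≈ 0.053319 h⁻¹; fraction remaining f = e^(−kτ) = e^(−0.053319×9) ≈ 0.6189.
At steady state, accumulation factor R = 1/(1 − e^(−kτ)) ≈ 2.6240.
Each bolus raises the concentration by D/Vd = 287/80 ≈ 3.587 mcg/mL.
Steady-state peak Cmax,ss = C₀·R ≈ 3.587 × 2.6240 ≈ 9.412 mcg/mL.
Steady-state trough Cmin,ss = Cmax,ss·f ≈ 9.412 × 0.6189 ≈ 5.825 mcg/mL.
Trough 5.8 mcg/mL vs MEC 7 mcg/mL: subtherapeutic.

5.8 mcg/mL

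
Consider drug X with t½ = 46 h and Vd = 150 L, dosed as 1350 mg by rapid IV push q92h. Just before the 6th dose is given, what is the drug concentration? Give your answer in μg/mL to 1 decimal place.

3.0 μg/mL

f = (1/2)^(τ/t½) = (1/2)^(92/46) ≈ 0.2500.
C₀ = D/Vd = 1350/150 ≈ 9.000 μg/mL.
Before the 6th dose, 5 doses have been given. Superposition: Cmin = C₀·(f + f² + … + f^5).
≈ 9.000 × (0.2500 + 0.0625 + 0.0156 + 0.0039 + 0.0010) ≈ 9.000 × 0.3330 ≈ 2.997 μg/mL.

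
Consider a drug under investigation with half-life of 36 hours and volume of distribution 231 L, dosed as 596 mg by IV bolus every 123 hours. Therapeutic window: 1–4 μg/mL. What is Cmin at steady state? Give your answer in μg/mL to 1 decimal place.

0.3 μg/mL

k = ln2/t½ = ln2/36 ≈ 0.019254 h⁻¹; fraction remaining f = e^(−kτ) = e^(−0.019254×123) ≈ 0.0936.
Accumulation ratio R = 1/(1 − f) ≈ 1/0.9064 ≈ 1.1033.
Each bolus raises the concentration by D/Vd = 596/231 ≈ 2.580 μg/mL.
Cmax,ss = C₀/(1 − f) ≈ 2.580/0.9064 ≈ 2.846 μg/mL.
Steady-state trough Cmin,ss = Cmax,ss·f ≈ 2.846 × 0.0936 ≈ 0.266 μg/mL.
Trough 0.3 μg/mL vs MEC 1 μg/mL: subtherapeutic.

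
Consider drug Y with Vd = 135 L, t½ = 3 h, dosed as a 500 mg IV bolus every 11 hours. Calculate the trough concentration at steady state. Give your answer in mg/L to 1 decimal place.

0.3 mg/L

k = ln2/t½ = ln2/3 ≈ 0.231049 h⁻¹; fraction remaining f = e^(−kτ) = e^(−0.231049×11) ≈ 0.0787.
Single-dose peak C₀ = D/Vd = 500/135 ≈ 3.704 mg/L.
Steady-state trough Cmin,ss = C₀·f/(1−f) ≈ 3.704 × 0.0787/0.9213 ≈ 0.316 mg/L.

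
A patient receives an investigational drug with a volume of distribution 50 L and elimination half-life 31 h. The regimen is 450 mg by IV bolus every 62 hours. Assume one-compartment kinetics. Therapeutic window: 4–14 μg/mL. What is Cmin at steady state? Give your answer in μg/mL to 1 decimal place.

The dosing interval is 2 half-lives, so f = 2^(−2) = 0.25.
Accumulation ratio R = 1/(1 − f) = 1/0.75 = 4/3.
Single-dose peak C₀ = D/Vd = 450/50 = 9 μg/mL.
Steady-state peak Cmax,ss = C₀·R = 9 × 4/3 ≈ 12.000 μg/mL.
Steady-state trough Cmin,ss = Cmax,ss·f ≈ 12.000 × 0.25 ≈ 3.000 μg/mL.
Trough 3.0 μg/mL vs MEC 4 μg/mL: subtherapeutic.

3.0 μg/mL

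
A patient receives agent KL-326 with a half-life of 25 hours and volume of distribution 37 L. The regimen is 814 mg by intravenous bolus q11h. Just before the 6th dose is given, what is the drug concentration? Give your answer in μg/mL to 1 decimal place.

48.3 μg/mL

f = (1/2)^(τ/t½) = (1/2)^(11/25) ≈ 0.7371.
C₀ = D/Vd = 814/37 ≈ 22.000 μg/mL.
Before the 6th dose, 5 doses have been given. Superposition: Cmin = C₀·(f + f² + … + f^5).
≈ 22.000 × (0.7371 + 0.5433 + 0.4005 + 0.2952 + 0.2176) ≈ 22.000 × 2.1937 ≈ 48.261 μg/mL.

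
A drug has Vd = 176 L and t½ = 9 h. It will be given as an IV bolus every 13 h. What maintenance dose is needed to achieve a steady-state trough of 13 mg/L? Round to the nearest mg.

3939 mg

τ/t½ = 13/9 ≈ 1.4444, so f = (1/2)^(13/9) ≈ 0.367434.
Cmin,ss = (D/Vd)·f/(1−f), so D = Cmin,ss·Vd·(1−f)/f.
D = 13 × 176 × (1−f)/f ≈ 13 × 176 × 1.72158 ≈ 3938.98 mg.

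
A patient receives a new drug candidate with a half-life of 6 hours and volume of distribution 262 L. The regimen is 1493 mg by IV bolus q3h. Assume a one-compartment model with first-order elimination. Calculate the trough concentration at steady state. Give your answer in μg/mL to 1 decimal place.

Over one 3-h interval, 3/6 ≈ 0.5 half-lives elapse, leaving f ≈ 0.7071 of each dose.
Accumulation ratio R = 1/(1 − f) ≈ 1/0.2929 ≈ 3.4141.
Each bolus raises the concentration by D/Vd = 1493/262 ≈ 5.698 μg/mL.
Cmax,ss = C₀/(1 − f) ≈ 5.698/0.2929 ≈ 19.454 μg/mL.
One interval later, Cmin,ss = Cmax,ss·e^(−kτ) ≈ 19.454 × 0.7071 ≈ 13.756 μg/mL.

13.8 μg/mL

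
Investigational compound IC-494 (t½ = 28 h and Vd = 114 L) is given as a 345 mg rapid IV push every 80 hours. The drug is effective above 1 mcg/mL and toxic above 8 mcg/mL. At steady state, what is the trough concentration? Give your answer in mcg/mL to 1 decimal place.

0.5 mcg/mL

Over one 80-h interval, 80/28 ≈ 2.8571 half-lives elapse, leaving f ≈ 0.1380 of each dose.
Accumulation ratio R = 1/(1 − f) ≈ 1/0.8620 ≈ 1.1601.
Each bolus raises the concentration by D/Vd = 345/114 ≈ 3.026 mcg/mL.
Cmax,ss = C₀/(1 − f) ≈ 3.026/0.8620 ≈ 3.510 mcg/mL.
Steady-state trough Cmin,ss = Cmax,ss·f ≈ 3.510 × 0.1380 ≈ 0.484 mcg/mL.
Trough 0.5 mcg/mL vs MEC 1 mcg/mL: subtherapeutic.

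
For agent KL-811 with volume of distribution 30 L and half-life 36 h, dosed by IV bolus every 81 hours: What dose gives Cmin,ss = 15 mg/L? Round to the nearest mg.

τ/t½ = 81/36 ≈ 2.25, so f = (1/2)^(81/36) ≈ 0.210224.
Cmin,ss = (D/Vd)·f/(1−f), so D = Cmin,ss·Vd·(1−f)/f.
D = 15 × 30 × (1−f)/f ≈ 15 × 30 × 3.75683 ≈ 1690.57 mg.

1691 mg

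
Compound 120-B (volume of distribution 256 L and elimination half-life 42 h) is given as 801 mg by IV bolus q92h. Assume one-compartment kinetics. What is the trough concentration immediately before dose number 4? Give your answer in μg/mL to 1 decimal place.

0.9 μg/mL

f = (1/2)^(τ/t½) = (1/2)^(92/42) ≈ 0.2191.
C₀ = D/Vd = 801/256 ≈ 3.129 μg/mL.
Before the 4th dose, 3 doses have been given. Superposition: Cmin = C₀·(f + f² + … + f^3).
≈ 3.129 × (0.2191 + 0.0480 + 0.0105) ≈ 3.129 × 0.2776 ≈ 0.869 μg/mL.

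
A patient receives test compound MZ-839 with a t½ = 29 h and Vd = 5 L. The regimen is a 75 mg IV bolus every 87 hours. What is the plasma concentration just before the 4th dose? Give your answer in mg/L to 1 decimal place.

2.1 mg/L

f = (1/2)^(τ/t½) = (1/2)^(87/29) ≈ 0.1250.
C₀ = D/Vd = 75/5 ≈ 15.000 mg/L.
Before the 4th dose, 3 doses have been given. Superposition: Cmin = C₀·(f + f² + … + f^3).
≈ 15.000 × (0.1250 + 0.0156 + 0.0020) ≈ 15.000 × 0.1426 ≈ 2.139 mg/L.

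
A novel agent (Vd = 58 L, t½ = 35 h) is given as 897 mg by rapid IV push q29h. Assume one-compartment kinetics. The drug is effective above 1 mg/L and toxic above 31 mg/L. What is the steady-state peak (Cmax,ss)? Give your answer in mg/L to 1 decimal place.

35.4 mg/L

k = ln2/t½ = ln2/35 ≈ 0.019804 h⁻¹; fraction remaining f = e^(−kτ) = e^(−0.019804×29) ≈ 0.5631.
At steady state, accumulation factor R = 1/(1 − e^(−kτ)) ≈ 2.2889.
Each bolus raises the concentration by D/Vd = 897/58 ≈ 15.466 mg/L.
Cmax,ss = C₀/(1 − f) ≈ 15.466/0.4369 ≈ 35.399 mg/L.
Peak 35.4 mg/L vs MTC 31 mg/L: exceeds toxic threshold.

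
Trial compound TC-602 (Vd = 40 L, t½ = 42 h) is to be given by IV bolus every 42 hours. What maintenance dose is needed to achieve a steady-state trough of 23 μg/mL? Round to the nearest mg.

920 mg

τ/t½ = 42/42 ≈ 1, so f = (1/2)^(42/42) ≈ 0.500000.
Cmin,ss = (D/Vd)·f/(1−f), so D = Cmin,ss·Vd·(1−f)/f.
D = 23 × 40 × (1−f)/f ≈ 23 × 40 × 1.00000 ≈ 920.00 mg.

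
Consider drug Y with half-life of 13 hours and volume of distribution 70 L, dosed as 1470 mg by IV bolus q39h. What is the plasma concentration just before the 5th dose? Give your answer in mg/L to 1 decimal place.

3.0 mg/L

f = (1/2)^(τ/t½) = (1/2)^(39/13) ≈ 0.1250.
C₀ = D/Vd = 1470/70 ≈ 21.000 mg/L.
Before the 5th dose, 4 doses have been given. Superposition: Cmin = C₀·(f + f² + … + f^4).
≈ 21.000 × (0.1250 + 0.0156 + 0.0020 + 0.0002) ≈ 21.000 × 0.1428 ≈ 2.999 mg/L.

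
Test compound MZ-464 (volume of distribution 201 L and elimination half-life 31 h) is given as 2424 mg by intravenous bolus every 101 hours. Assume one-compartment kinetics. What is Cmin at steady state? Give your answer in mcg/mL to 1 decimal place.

1.4 mcg/mL

k = ln2/t½ = ln2/31 ≈ 0.022360 h⁻¹; fraction remaining f = e^(−kτ) = e^(−0.022360×101) ≈ 0.1045.
Accumulation ratio R = 1/(1 − f) ≈ 1/0.8955 ≈ 1.1167.
Single-dose peak C₀ = D/Vd = 2424/201 ≈ 12.060 mcg/mL.
Cmax,ss = C₀/(1 − f) ≈ 12.060/0.8955 ≈ 13.467 mcg/mL.
Steady-state trough Cmin,ss = Cmax,ss·f ≈ 13.467 × 0.1045 ≈ 1.407 mcg/mL.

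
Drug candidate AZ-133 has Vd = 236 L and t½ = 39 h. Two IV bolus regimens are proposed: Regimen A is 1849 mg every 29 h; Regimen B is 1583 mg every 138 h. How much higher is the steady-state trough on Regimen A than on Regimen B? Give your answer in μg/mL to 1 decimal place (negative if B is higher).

Regimen A: f = (1/2)^(29/39) ≈ 0.5973; Cmin,ss = (1849/236)·f/(1−f) ≈ 11.621 μg/mL.
Regimen B: f = (1/2)^(138/39) ≈ 0.0861; Cmin,ss = (1583/236)·f/(1−f) ≈ 0.632 μg/mL.
Difference ≈ 11.621 − 0.632 ≈ 10.989 μg/mL.

11.0 μg/mL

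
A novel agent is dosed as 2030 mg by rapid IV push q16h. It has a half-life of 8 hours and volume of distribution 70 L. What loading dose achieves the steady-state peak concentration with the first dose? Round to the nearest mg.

f = (1/2)^(16/8) ≈ 0.250000; accumulation ratio R = 1/(1−f) ≈ 1.33333.
Loading dose to hit Cmax,ss on first dose: D_load = D_maint·R ≈ 2030 × 1.33333 ≈ 2706.66 mg.

2707 mg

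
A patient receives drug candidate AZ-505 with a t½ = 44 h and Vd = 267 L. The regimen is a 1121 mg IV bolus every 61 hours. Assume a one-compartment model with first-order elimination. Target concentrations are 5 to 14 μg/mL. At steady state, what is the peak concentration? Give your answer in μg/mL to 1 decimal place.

6.8 μg/mL

k = ln2/t½ = ln2/44 ≈ 0.015753 h⁻¹; fraction remaining f = e^(−kτ) = e^(−0.015753×61) ≈ 0.3825.
At steady state, accumulation factor R = 1/(1 − e^(−kτ)) ≈ 1.6194.
Single-dose peak C₀ = D/Vd = 1121/267 ≈ 4.199 μg/mL.
Cmax,ss = C₀/(1 − f) ≈ 4.199/0.6175 ≈ 6.800 μg/mL.
Peak 6.8 μg/mL vs MTC 14 μg/mL: below toxic threshold.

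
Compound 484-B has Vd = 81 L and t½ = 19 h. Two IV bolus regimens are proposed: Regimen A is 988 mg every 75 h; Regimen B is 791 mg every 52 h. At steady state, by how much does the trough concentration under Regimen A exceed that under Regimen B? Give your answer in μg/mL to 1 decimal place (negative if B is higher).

-0.9 μg/mL

Regimen A: f = (1/2)^(75/19) ≈ 0.0648; Cmin,ss = (988/81)·f/(1−f) ≈ 0.845 μg/mL.
Regimen B: f = (1/2)^(52/19) ≈ 0.1500; Cmin,ss = (791/81)·f/(1−f) ≈ 1.723 μg/mL.
Difference ≈ 0.845 − 1.723 ≈ -0.878 μg/mL.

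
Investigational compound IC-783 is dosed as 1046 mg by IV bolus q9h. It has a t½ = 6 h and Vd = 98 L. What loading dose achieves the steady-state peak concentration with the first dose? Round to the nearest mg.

f = (1/2)^(9/6) ≈ 0.353553; accumulation ratio R = 1/(1−f) ≈ 1.54692.
Loading dose to hit Cmax,ss on first dose: D_load = D_maint·R ≈ 1046 × 1.54692 ≈ 1618.08 mg.

1618 mg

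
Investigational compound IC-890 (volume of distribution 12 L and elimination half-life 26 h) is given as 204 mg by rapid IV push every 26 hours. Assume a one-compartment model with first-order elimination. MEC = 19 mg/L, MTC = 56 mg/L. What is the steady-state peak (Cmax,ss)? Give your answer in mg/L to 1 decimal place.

34.0 mg/L

The dosing interval is 1 half-life, so f = 2^(−1) = 0.5.
At steady state, R = 1/(1 − 0.5) = 2/1.
Single-dose peak C₀ = D/Vd = 204/12 = 17 mg/L.
Steady-state peak Cmax,ss = C₀·R = 17 × 2/1 ≈ 34.000 mg/L.
Peak 34.0 mg/L vs MTC 56 mg/L: below toxic threshold.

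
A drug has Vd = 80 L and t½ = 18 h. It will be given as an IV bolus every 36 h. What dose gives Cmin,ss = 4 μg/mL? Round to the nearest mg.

960 mg

τ/t½ = 36/18 ≈ 2, so f = (1/2)^(36/18) ≈ 0.250000.
Cmin,ss = (D/Vd)·f/(1−f), so D = Cmin,ss·Vd·(1−f)/f.
D = 4 × 80 × (1−f)/f ≈ 4 × 80 × 3.00000 ≈ 960.00 mg.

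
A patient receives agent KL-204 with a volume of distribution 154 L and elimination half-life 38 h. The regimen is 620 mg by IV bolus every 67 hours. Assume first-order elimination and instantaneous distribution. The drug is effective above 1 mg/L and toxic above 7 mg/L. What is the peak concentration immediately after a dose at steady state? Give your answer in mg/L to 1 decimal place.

5.7 mg/L

τ/t½ = 67/38 ≈ 1.7632, so fraction remaining f = (1/2)^(67/38) ≈ 0.2946.
At steady state, accumulation factor R = 1/(1 − e^(−kτ)) ≈ 1.4176.
Each bolus raises the concentration by D/Vd = 620/154 ≈ 4.026 mg/L.
Steady-state peak Cmax,ss = C₀·R ≈ 4.026 × 1.4176 ≈ 5.707 mg/L.
Peak 5.7 mg/L vs MTC 7 mg/L: below toxic threshold.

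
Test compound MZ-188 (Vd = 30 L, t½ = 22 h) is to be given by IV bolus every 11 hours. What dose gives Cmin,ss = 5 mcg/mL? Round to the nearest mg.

62 mg

τ/t½ = 11/22 ≈ 0.5, so f = (1/2)^(11/22) ≈ 0.707107.
Cmin,ss = (D/Vd)·f/(1−f), so D = Cmin,ss·Vd·(1−f)/f.
D = 5 × 30 × (1−f)/f ≈ 5 × 30 × 0.41421 ≈ 62.13 mg.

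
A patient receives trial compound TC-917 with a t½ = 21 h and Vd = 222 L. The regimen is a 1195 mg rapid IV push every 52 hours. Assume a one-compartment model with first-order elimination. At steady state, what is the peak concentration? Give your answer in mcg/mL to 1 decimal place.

Over one 52-h interval, 52/21 ≈ 2.4762 half-lives elapse, leaving f ≈ 0.1797 of each dose.
Accumulation ratio R = 1/(1 − f) ≈ 1/0.8203 ≈ 1.2191.
Each bolus raises the concentration by D/Vd = 1195/222 ≈ 5.383 mcg/mL.
Steady-state peak Cmax,ss = C₀·R ≈ 5.383 × 1.2191 ≈ 6.562 mcg/mL.

6.6 mcg/mL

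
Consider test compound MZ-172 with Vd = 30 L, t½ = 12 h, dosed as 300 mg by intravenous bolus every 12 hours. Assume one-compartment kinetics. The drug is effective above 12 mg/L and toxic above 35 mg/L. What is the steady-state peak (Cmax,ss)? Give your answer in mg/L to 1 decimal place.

The dosing interval is 1 half-life, so f = 2^(−1) = 0.5.
At steady state, R = 1/(1 − 0.5) = 2/1.
Single-dose peak C₀ = D/Vd = 300/30 = 10 mg/L.
Steady-state peak Cmax,ss = C₀·R = 10 × 2/1 ≈ 20.000 mg/L.
Peak 20.0 mg/L vs MTC 35 mg/L: below toxic threshold.

20.0 mg/L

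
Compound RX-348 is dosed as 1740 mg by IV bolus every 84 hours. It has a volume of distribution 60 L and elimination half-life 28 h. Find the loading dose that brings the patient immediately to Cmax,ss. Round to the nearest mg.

f = (1/2)^(84/28) ≈ 0.125000; accumulation ratio R = 1/(1−f) ≈ 1.14286.
Loading dose to hit Cmax,ss on first dose: D_load = D_maint·R ≈ 1740 × 1.14286 ≈ 1988.58 mg.

1989 mg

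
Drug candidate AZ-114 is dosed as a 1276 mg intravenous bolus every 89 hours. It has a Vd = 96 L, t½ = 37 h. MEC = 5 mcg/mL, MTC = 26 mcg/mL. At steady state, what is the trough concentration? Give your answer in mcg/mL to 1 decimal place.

3.1 mcg/mL

k = ln2/t½ = ln2/37 ≈ 0.018734 h⁻¹; fraction remaining f = e^(−kτ) = e^(−0.018734×89) ≈ 0.1888.
Each bolus raises the concentration by D/Vd = 1276/96 ≈ 13.292 mcg/mL.
Steady-state trough Cmin,ss = C₀·f/(1−f) ≈ 13.292 × 0.1888/0.8112 ≈ 3.094 mcg/mL.
Trough 3.1 mcg/mL vs MEC 5 mcg/mL: subtherapeutic.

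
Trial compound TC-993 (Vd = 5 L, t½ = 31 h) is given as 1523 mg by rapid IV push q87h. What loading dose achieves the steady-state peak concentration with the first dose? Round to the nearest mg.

f = (1/2)^(87/31) ≈ 0.142947; accumulation ratio R = 1/(1−f) ≈ 1.16679.
Loading dose to hit Cmax,ss on first dose: D_load = D_maint·R ≈ 1523 × 1.16679 ≈ 1777.02 mg.

1777 mg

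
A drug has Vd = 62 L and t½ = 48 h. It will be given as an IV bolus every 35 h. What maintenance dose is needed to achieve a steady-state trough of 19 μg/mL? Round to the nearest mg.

775 mg

τ/t½ = 35/48 ≈ 0.72917, so f = (1/2)^(35/48) ≈ 0.603252.
Cmin,ss = (D/Vd)·f/(1−f), so D = Cmin,ss·Vd·(1−f)/f.
D = 19 × 62 × (1−f)/f ≈ 19 × 62 × 0.65768 ≈ 774.75 mg.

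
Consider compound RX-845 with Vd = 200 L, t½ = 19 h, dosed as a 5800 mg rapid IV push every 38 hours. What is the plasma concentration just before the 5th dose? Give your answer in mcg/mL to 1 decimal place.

f = (1/2)^(τ/t½) = (1/2)^(38/19) ≈ 0.2500.
C₀ = D/Vd = 5800/200 ≈ 29.000 mcg/mL.
Before the 5th dose, 4 doses have been given. Superposition: Cmin = C₀·(f + f² + … + f^4).
≈ 29.000 × (0.2500 + 0.0625 + 0.0156 + 0.0039) ≈ 29.000 × 0.3320 ≈ 9.628 mcg/mL.

9.6 mcg/mL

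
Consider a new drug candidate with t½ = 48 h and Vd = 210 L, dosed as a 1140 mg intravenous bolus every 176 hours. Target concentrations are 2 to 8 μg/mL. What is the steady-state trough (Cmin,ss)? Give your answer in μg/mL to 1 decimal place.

τ/t½ = 176/48 ≈ 3.6667, so fraction remaining f = (1/2)^(176/48) ≈ 0.0787.
Accumulation ratio R = 1/(1 − f) ≈ 1/0.9213 ≈ 1.0854.
Each bolus raises the concentration by D/Vd = 1140/210 ≈ 5.429 μg/mL.
Cmax,ss = C₀/(1 − f) ≈ 5.429/0.9213 ≈ 5.893 μg/mL.
One interval later, Cmin,ss = Cmax,ss·e^(−kτ) ≈ 5.893 × 0.0787 ≈ 0.464 μg/mL.
Trough 0.5 μg/mL vs MEC 2 μg/mL: subtherapeutic.

0.5 μg/mL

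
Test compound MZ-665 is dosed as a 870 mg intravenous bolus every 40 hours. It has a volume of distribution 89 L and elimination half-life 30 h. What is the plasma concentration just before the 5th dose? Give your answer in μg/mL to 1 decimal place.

f = (1/2)^(τ/t½) = (1/2)^(40/30) ≈ 0.3969.
C₀ = D/Vd = 870/89 ≈ 9.775 μg/mL.
Before the 5th dose, 4 doses have been given. Superposition: Cmin = C₀·(f + f² + … + f^4).
≈ 9.775 × (0.3969 + 0.1575 + 0.0625 + 0.0248) ≈ 9.775 × 0.6417 ≈ 6.273 μg/mL.

6.3 μg/mL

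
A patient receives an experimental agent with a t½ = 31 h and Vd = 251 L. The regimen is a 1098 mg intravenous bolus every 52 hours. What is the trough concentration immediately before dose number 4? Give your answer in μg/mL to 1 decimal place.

1.9 μg/mL

f = (1/2)^(τ/t½) = (1/2)^(52/31) ≈ 0.3126.
C₀ = D/Vd = 1098/251 ≈ 4.375 μg/mL.
Before the 4th dose, 3 doses have been given. Superposition: Cmin = C₀·(f + f² + … + f^3).
≈ 4.375 × (0.3126 + 0.0977 + 0.0305) ≈ 4.375 × 0.4408 ≈ 1.929 μg/mL.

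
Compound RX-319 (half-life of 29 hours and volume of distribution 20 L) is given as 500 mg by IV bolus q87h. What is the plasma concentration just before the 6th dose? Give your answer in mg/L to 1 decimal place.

f = (1/2)^(τ/t½) = (1/2)^(87/29) ≈ 0.1250.
C₀ = D/Vd = 500/20 ≈ 25.000 mg/L.
Before the 6th dose, 5 doses have been given. Superposition: Cmin = C₀·(f + f² + … + f^5).
≈ 25.000 × (0.1250 + 0.0156 + 0.0020 + 0.0002 + 0.0000) ≈ 25.000 × 0.1428 ≈ 3.570 mg/L.

3.6 mg/L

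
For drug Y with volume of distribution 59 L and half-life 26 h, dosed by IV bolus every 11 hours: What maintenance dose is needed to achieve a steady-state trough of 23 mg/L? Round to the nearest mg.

τ/t½ = 11/26 ≈ 0.42308, so f = (1/2)^(11/26) ≈ 0.745832.
Cmin,ss = (D/Vd)·f/(1−f), so D = Cmin,ss·Vd·(1−f)/f.
D = 23 × 59 × (1−f)/f ≈ 23 × 59 × 0.34078 ≈ 462.44 mg.

462 mg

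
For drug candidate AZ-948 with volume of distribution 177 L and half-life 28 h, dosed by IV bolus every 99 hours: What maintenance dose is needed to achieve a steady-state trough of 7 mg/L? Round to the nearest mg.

13130 mg

τ/t½ = 99/28 ≈ 3.5357, so f = (1/2)^(99/28) ≈ 0.086227.
Cmin,ss = (D/Vd)·f/(1−f), so D = Cmin,ss·Vd·(1−f)/f.
D = 7 × 177 × (1−f)/f ≈ 7 × 177 × 10.59730 ≈ 13130.05 mg.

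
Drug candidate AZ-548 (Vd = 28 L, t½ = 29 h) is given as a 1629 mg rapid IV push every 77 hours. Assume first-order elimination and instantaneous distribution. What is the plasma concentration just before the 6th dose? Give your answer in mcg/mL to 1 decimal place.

f = (1/2)^(τ/t½) = (1/2)^(77/29) ≈ 0.1587.
C₀ = D/Vd = 1629/28 ≈ 58.179 mcg/mL.
Before the 6th dose, 5 doses have been given. Superposition: Cmin = C₀·(f + f² + … + f^5).
≈ 58.179 × (0.1587 + 0.0252 + 0.0040 + 0.0006 + 0.0001) ≈ 58.179 × 0.1886 ≈ 10.973 mcg/mL.

11.0 mcg/mL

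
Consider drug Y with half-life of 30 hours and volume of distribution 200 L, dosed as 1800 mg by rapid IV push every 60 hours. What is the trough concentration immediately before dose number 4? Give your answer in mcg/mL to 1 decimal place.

f = (1/2)^(τ/t½) = (1/2)^(60/30) ≈ 0.2500.
C₀ = D/Vd = 1800/200 ≈ 9.000 mcg/mL.
Before the 4th dose, 3 doses have been given. Superposition: Cmin = C₀·(f + f² + … + f^3).
≈ 9.000 × (0.2500 + 0.0625 + 0.0156) ≈ 9.000 × 0.3281 ≈ 2.953 mcg/mL.

3.0 mcg/mL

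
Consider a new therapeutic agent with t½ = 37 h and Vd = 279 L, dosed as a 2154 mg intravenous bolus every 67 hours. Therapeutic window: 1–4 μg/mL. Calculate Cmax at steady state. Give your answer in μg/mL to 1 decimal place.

Over one 67-h interval, 67/37 ≈ 1.8108 half-lives elapse, leaving f ≈ 0.2850 of each dose.
Accumulation ratio R = 1/(1 − f) ≈ 1/0.7150 ≈ 1.3986.
Single-dose peak C₀ = D/Vd = 2154/279 ≈ 7.720 μg/mL.
Steady-state peak Cmax,ss = C₀·R ≈ 7.720 × 1.3986 ≈ 10.797 μg/mL.
Peak 10.8 μg/mL vs MTC 4 μg/mL: exceeds toxic threshold.

10.8 μg/mL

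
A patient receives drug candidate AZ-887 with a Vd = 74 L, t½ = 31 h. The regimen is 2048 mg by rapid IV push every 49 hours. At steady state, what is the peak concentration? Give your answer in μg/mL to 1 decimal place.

Over one 49-h interval, 49/31 ≈ 1.5806 half-lives elapse, leaving f ≈ 0.3343 of each dose.
At steady state, accumulation factor R = 1/(1 − e^(−kτ)) ≈ 1.5022.
Single-dose peak C₀ = D/Vd = 2048/74 ≈ 27.676 μg/mL.
Steady-state peak Cmax,ss = C₀·R ≈ 27.676 × 1.5022 ≈ 41.575 μg/mL.

41.6 μg/mL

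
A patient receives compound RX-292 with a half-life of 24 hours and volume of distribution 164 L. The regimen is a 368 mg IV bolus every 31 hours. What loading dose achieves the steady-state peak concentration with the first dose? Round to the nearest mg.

622 mg

f = (1/2)^(31/24) ≈ 0.408479; accumulation ratio R = 1/(1−f) ≈ 1.69056.
Loading dose to hit Cmax,ss on first dose: D_load = D_maint·R ≈ 368 × 1.69056 ≈ 622.13 mg.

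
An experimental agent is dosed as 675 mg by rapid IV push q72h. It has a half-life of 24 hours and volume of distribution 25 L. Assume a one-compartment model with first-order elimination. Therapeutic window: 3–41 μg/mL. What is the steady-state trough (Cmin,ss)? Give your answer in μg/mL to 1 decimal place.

3.9 μg/mL

The dosing interval is 3 half-lives, so f = 2^(−3) = 0.125.
Accumulation ratio R = 1/(1 − f) = 1/0.875 = 8/7.
Single-dose peak C₀ = D/Vd = 675/25 = 27 μg/mL.
Steady-state peak Cmax,ss = C₀·R = 27 × 8/7 ≈ 30.857 μg/mL.
Steady-state trough Cmin,ss = Cmax,ss·f ≈ 30.857 × 0.125 ≈ 3.857 μg/mL.
Trough 3.9 μg/mL vs MEC 3 μg/mL: adequate.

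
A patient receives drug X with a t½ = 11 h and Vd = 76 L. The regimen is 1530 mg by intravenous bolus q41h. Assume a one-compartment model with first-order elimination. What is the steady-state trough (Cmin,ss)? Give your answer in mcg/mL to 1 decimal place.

τ/t½ = 41/11 ≈ 3.7273, so fraction remaining f = (1/2)^(41/11) ≈ 0.0755.
Accumulation ratio R = 1/(1 − f) ≈ 1/0.9245 ≈ 1.0817.
Each bolus raises the concentration by D/Vd = 1530/76 ≈ 20.132 mcg/mL.
Cmax,ss = C₀/(1 − f) ≈ 20.132/0.9245 ≈ 21.776 mcg/mL.
Steady-state trough Cmin,ss = Cmax,ss·f ≈ 21.776 × 0.0755 ≈ 1.644 mcg/mL.

1.6 mcg/mL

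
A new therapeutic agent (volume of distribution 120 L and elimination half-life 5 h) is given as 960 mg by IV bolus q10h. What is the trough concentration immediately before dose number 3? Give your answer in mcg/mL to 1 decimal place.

2.5 mcg/mL

f = (1/2)^(τ/t½) = (1/2)^(10/5) ≈ 0.2500.
C₀ = D/Vd = 960/120 ≈ 8.000 mcg/mL.
Before the 3rd dose, 2 doses have been given. Superposition: Cmin = C₀·(f + f²).
≈ 8.000 × (0.2500 + 0.0625) ≈ 8.000 × 0.3125 ≈ 2.500 mcg/mL.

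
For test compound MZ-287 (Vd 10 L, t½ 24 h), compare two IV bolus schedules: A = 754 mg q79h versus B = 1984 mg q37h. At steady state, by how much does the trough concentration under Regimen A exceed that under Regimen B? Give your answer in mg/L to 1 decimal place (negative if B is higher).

Regimen A: f = (1/2)^(79/24) ≈ 0.1021; Cmin,ss = (754/10)·f/(1−f) ≈ 8.574 mg/L.
Regimen B: f = (1/2)^(37/24) ≈ 0.3435; Cmin,ss = (1984/10)·f/(1−f) ≈ 103.809 mg/L.
Difference ≈ 8.574 − 103.809 ≈ -95.235 mg/L.

-95.2 mg/L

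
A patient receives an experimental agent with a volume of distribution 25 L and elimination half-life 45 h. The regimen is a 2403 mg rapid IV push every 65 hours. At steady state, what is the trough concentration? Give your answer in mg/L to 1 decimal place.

55.8 mg/L

k = ln2/t½ = ln2/45 ≈ 0.015403 h⁻¹; fraction remaining f = e^(−kτ) = e^(−0.015403×65) ≈ 0.3674.
Each bolus raises the concentration by D/Vd = 2403/25 ≈ 96.120 mg/L.
Steady-state trough Cmin,ss = C₀·f/(1−f) ≈ 96.120 × 0.3674/0.6326 ≈ 55.824 mg/L.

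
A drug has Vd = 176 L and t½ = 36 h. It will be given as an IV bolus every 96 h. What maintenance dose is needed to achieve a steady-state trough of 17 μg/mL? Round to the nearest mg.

τ/t½ = 96/36 ≈ 2.6667, so f = (1/2)^(96/36) ≈ 0.157490.
Cmin,ss = (D/Vd)·f/(1−f), so D = Cmin,ss·Vd·(1−f)/f.
D = 17 × 176 × (1−f)/f ≈ 17 × 176 × 5.34961 ≈ 16006.03 mg.

16006 mg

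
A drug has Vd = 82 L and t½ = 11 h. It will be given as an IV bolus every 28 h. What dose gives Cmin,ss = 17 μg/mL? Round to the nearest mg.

τ/t½ = 28/11 ≈ 2.5455, so f = (1/2)^(28/11) ≈ 0.171294.
Cmin,ss = (D/Vd)·f/(1−f), so D = Cmin,ss·Vd·(1−f)/f.
D = 17 × 82 × (1−f)/f ≈ 17 × 82 × 4.83792 ≈ 6744.06 mg.

6744 mg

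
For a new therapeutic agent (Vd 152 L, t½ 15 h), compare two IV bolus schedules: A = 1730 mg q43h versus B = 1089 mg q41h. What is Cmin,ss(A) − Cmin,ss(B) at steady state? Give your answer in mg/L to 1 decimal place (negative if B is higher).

Regimen A: f = (1/2)^(43/15) ≈ 0.1371; Cmin,ss = (1730/152)·f/(1−f) ≈ 1.808 mg/L.
Regimen B: f = (1/2)^(41/15) ≈ 0.1504; Cmin,ss = (1089/152)·f/(1−f) ≈ 1.268 mg/L.
Difference ≈ 1.808 − 1.268 ≈ 0.540 mg/L.

0.5 mg/L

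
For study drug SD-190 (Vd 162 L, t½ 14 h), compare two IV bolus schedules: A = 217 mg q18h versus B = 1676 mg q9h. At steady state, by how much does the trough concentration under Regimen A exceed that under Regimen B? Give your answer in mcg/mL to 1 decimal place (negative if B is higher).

-17.5 mcg/mL

Regimen A: f = (1/2)^(18/14) ≈ 0.4102; Cmin,ss = (217/162)·f/(1−f) ≈ 0.932 mcg/mL.
Regimen B: f = (1/2)^(9/14) ≈ 0.6404; Cmin,ss = (1676/162)·f/(1−f) ≈ 18.424 mcg/mL.
Difference ≈ 0.932 − 18.424 ≈ -17.492 mcg/mL.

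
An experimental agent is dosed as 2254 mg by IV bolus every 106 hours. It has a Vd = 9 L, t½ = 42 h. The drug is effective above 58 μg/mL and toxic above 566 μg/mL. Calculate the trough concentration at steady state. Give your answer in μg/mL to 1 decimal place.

52.7 μg/mL

τ/t½ = 106/42 ≈ 2.5238, so fraction remaining f = (1/2)^(106/42) ≈ 0.1739.
At steady state, accumulation factor R = 1/(1 − e^(−kτ)) ≈ 1.2105.
Each bolus raises the concentration by D/Vd = 2254/9 ≈ 250.444 μg/mL.
Cmax,ss = C₀/(1 − f) ≈ 250.444/0.8261 ≈ 303.164 μg/mL.
Steady-state trough Cmin,ss = Cmax,ss·f ≈ 303.164 × 0.1739 ≈ 52.720 μg/mL.
Trough 52.7 μg/mL vs MEC 58 μg/mL: subtherapeutic.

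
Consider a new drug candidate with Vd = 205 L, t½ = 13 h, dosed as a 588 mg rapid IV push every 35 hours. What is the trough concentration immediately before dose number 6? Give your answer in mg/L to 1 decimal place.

f = (1/2)^(τ/t½) = (1/2)^(35/13) ≈ 0.1547.
C₀ = D/Vd = 588/205 ≈ 2.868 mg/L.
Before the 6th dose, 5 doses have been given. Superposition: Cmin = C₀·(f + f² + … + f^5).
≈ 2.868 × (0.1547 + 0.0239 + 0.0037 + 0.0006 + 0.0001) ≈ 2.868 × 0.1830 ≈ 0.525 mg/L.

0.5 mg/L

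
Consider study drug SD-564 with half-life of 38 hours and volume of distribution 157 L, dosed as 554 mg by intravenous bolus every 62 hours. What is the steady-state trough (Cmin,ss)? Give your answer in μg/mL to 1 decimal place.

1.7 μg/mL

τ/t½ = 62/38 ≈ 1.6316, so fraction remaining f = (1/2)^(62/38) ≈ 0.3227.
Each bolus raises the concentration by D/Vd = 554/157 ≈ 3.529 μg/mL.
Steady-state trough Cmin,ss = C₀·f/(1−f) ≈ 3.529 × 0.3227/0.6773 ≈ 1.681 μg/mL.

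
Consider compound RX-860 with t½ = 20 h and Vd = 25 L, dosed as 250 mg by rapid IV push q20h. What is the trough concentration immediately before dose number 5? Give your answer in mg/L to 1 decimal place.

f = (1/2)^(τ/t½) = (1/2)^(20/20) ≈ 0.5000.
C₀ = D/Vd = 250/25 ≈ 10.000 mg/L.
Before the 5th dose, 4 doses have been given. Superposition: Cmin = C₀·(f + f² + … + f^4).
≈ 10.000 × (0.5000 + 0.2500 + 0.1250 + 0.0625) ≈ 10.000 × 0.9375 ≈ 9.375 mg/L.

9.4 mg/L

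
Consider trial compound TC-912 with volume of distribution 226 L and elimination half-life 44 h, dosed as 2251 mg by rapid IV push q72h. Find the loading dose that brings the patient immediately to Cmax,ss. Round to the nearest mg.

3318 mg

f = (1/2)^(72/44) ≈ 0.321666; accumulation ratio R = 1/(1−f) ≈ 1.47420.
Loading dose to hit Cmax,ss on first dose: D_load = D_maint·R ≈ 2251 × 1.47420 ≈ 3318.42 mg.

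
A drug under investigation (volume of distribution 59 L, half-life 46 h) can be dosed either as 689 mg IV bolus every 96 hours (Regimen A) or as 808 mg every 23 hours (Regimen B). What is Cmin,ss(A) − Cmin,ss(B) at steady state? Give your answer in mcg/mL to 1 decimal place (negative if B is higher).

-29.5 mcg/mL

Regimen A: f = (1/2)^(96/46) ≈ 0.2354; Cmin,ss = (689/59)·f/(1−f) ≈ 3.595 mcg/mL.
Regimen B: f = (1/2)^(23/46) ≈ 0.7071; Cmin,ss = (808/59)·f/(1−f) ≈ 33.061 mcg/mL.
Difference ≈ 3.595 − 33.061 ≈ -29.466 mcg/mL.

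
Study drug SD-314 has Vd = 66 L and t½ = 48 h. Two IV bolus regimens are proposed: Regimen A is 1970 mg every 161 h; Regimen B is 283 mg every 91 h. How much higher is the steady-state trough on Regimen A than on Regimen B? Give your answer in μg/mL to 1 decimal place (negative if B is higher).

1.7 μg/mL

Regimen A: f = (1/2)^(161/48) ≈ 0.0978; Cmin,ss = (1970/66)·f/(1−f) ≈ 3.236 μg/mL.
Regimen B: f = (1/2)^(91/48) ≈ 0.2687; Cmin,ss = (283/66)·f/(1−f) ≈ 1.575 μg/mL.
Difference ≈ 3.236 − 1.575 ≈ 1.661 μg/mL.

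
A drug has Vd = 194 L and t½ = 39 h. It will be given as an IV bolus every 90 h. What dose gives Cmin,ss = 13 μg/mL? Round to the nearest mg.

τ/t½ = 90/39 ≈ 2.3077, so f = (1/2)^(90/39) ≈ 0.201983.
Cmin,ss = (D/Vd)·f/(1−f), so D = Cmin,ss·Vd·(1−f)/f.
D = 13 × 194 × (1−f)/f ≈ 13 × 194 × 3.95091 ≈ 9964.20 mg.

9964 mg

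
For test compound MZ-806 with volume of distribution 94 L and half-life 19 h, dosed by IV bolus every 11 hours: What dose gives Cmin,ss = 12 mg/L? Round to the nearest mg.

557 mg

τ/t½ = 11/19 ≈ 0.57895, so f = (1/2)^(11/19) ≈ 0.669452.
Cmin,ss = (D/Vd)·f/(1−f), so D = Cmin,ss·Vd·(1−f)/f.
D = 12 × 94 × (1−f)/f ≈ 12 × 94 × 0.49376 ≈ 556.96 mg.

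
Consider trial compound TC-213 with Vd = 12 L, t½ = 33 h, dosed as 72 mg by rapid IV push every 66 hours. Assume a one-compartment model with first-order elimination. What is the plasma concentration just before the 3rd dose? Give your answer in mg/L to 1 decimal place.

f = (1/2)^(τ/t½) = (1/2)^(66/33) ≈ 0.2500.
C₀ = D/Vd = 72/12 ≈ 6.000 mg/L.
Before the 3rd dose, 2 doses have been given. Superposition: Cmin = C₀·(f + f²).
≈ 6.000 × (0.2500 + 0.0625) ≈ 6.000 × 0.3125 ≈ 1.875 mg/L.

1.9 mg/L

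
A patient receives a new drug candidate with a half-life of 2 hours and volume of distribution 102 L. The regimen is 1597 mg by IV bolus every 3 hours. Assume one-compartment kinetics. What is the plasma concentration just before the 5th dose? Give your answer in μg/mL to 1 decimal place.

f = (1/2)^(τ/t½) = (1/2)^(3/2) ≈ 0.3536.
C₀ = D/Vd = 1597/102 ≈ 15.657 μg/mL.
Before the 5th dose, 4 doses have been given. Superposition: Cmin = C₀·(f + f² + … + f^4).
≈ 15.657 × (0.3536 + 0.1250 + 0.0442 + 0.0156) ≈ 15.657 × 0.5384 ≈ 8.430 μg/mL.

8.4 μg/mL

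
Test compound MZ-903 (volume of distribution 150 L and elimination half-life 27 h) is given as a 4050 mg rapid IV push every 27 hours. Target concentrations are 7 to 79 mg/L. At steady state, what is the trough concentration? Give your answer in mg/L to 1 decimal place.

27.0 mg/L

The dosing interval is 1 half-life, so f = 2^(−1) = 0.5.
Accumulation ratio R = 1/(1 − f) = 1/0.5 = 2/1.
Single-dose peak C₀ = D/Vd = 4050/150 = 27 mg/L.
Steady-state peak Cmax,ss = C₀·R = 27 × 2/1 ≈ 54.000 mg/L.
Steady-state trough Cmin,ss = Cmax,ss·f ≈ 54.000 × 0.5 ≈ 27.000 mg/L.
Trough 27.0 mg/L vs MEC 7 mg/L: adequate.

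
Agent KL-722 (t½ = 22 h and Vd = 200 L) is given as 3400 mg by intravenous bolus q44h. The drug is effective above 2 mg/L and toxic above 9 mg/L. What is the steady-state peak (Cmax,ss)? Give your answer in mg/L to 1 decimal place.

22.7 mg/L

τ = 44 h = 2 half-lives, so f = (1/2)^2 = 0.25.
At steady state, R = 1/(1 − 0.25) = 4/3.
Single-dose peak C₀ = D/Vd = 3400/200 = 17 mg/L.
Steady-state peak Cmax,ss = C₀·R = 17 × 4/3 ≈ 22.667 mg/L.
Peak 22.7 mg/L vs MTC 9 mg/L: exceeds toxic threshold.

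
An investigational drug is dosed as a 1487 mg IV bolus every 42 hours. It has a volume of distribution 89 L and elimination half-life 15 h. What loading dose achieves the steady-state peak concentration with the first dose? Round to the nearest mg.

f = (1/2)^(42/15) ≈ 0.143587; accumulation ratio R = 1/(1−f) ≈ 1.16766.
Loading dose to hit Cmax,ss on first dose: D_load = D_maint·R ≈ 1487 × 1.16766 ≈ 1736.31 mg.

1736 mg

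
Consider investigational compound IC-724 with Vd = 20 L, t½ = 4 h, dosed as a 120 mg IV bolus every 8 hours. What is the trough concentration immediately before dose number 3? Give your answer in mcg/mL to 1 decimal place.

f = (1/2)^(τ/t½) = (1/2)^(8/4) ≈ 0.2500.
C₀ = D/Vd = 120/20 ≈ 6.000 mcg/mL.
Before the 3rd dose, 2 doses have been given. Superposition: Cmin = C₀·(f + f²).
≈ 6.000 × (0.2500 + 0.0625) ≈ 6.000 × 0.3125 ≈ 1.875 mcg/mL.

1.9 mcg/mL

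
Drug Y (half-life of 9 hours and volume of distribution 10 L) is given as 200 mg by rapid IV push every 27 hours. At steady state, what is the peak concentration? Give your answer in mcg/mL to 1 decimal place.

22.9 mcg/mL

τ = 27 h = 3 half-lives, so f = (1/2)^3 = 0.125.
At steady state, R = 1/(1 − 0.125) = 8/7.
Single-dose peak C₀ = D/Vd = 200/10 = 20 mcg/mL.
Steady-state peak Cmax,ss = C₀·R = 20 × 8/7 ≈ 22.857 mcg/mL.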